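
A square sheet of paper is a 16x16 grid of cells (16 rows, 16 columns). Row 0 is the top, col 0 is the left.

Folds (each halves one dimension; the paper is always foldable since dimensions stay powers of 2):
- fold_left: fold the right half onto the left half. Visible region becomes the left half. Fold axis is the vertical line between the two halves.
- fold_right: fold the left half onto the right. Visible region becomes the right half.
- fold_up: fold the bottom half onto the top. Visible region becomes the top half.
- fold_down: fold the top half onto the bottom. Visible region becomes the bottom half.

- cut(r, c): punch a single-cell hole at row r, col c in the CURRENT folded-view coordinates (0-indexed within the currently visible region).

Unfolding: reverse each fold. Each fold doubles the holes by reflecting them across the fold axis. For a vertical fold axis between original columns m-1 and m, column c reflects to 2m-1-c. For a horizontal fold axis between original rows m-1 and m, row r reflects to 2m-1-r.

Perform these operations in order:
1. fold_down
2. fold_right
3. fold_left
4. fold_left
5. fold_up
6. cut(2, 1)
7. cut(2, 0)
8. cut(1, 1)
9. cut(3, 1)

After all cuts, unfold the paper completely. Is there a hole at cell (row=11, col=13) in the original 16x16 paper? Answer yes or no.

Answer: yes

Derivation:
Op 1 fold_down: fold axis h@8; visible region now rows[8,16) x cols[0,16) = 8x16
Op 2 fold_right: fold axis v@8; visible region now rows[8,16) x cols[8,16) = 8x8
Op 3 fold_left: fold axis v@12; visible region now rows[8,16) x cols[8,12) = 8x4
Op 4 fold_left: fold axis v@10; visible region now rows[8,16) x cols[8,10) = 8x2
Op 5 fold_up: fold axis h@12; visible region now rows[8,12) x cols[8,10) = 4x2
Op 6 cut(2, 1): punch at orig (10,9); cuts so far [(10, 9)]; region rows[8,12) x cols[8,10) = 4x2
Op 7 cut(2, 0): punch at orig (10,8); cuts so far [(10, 8), (10, 9)]; region rows[8,12) x cols[8,10) = 4x2
Op 8 cut(1, 1): punch at orig (9,9); cuts so far [(9, 9), (10, 8), (10, 9)]; region rows[8,12) x cols[8,10) = 4x2
Op 9 cut(3, 1): punch at orig (11,9); cuts so far [(9, 9), (10, 8), (10, 9), (11, 9)]; region rows[8,12) x cols[8,10) = 4x2
Unfold 1 (reflect across h@12): 8 holes -> [(9, 9), (10, 8), (10, 9), (11, 9), (12, 9), (13, 8), (13, 9), (14, 9)]
Unfold 2 (reflect across v@10): 16 holes -> [(9, 9), (9, 10), (10, 8), (10, 9), (10, 10), (10, 11), (11, 9), (11, 10), (12, 9), (12, 10), (13, 8), (13, 9), (13, 10), (13, 11), (14, 9), (14, 10)]
Unfold 3 (reflect across v@12): 32 holes -> [(9, 9), (9, 10), (9, 13), (9, 14), (10, 8), (10, 9), (10, 10), (10, 11), (10, 12), (10, 13), (10, 14), (10, 15), (11, 9), (11, 10), (11, 13), (11, 14), (12, 9), (12, 10), (12, 13), (12, 14), (13, 8), (13, 9), (13, 10), (13, 11), (13, 12), (13, 13), (13, 14), (13, 15), (14, 9), (14, 10), (14, 13), (14, 14)]
Unfold 4 (reflect across v@8): 64 holes -> [(9, 1), (9, 2), (9, 5), (9, 6), (9, 9), (9, 10), (9, 13), (9, 14), (10, 0), (10, 1), (10, 2), (10, 3), (10, 4), (10, 5), (10, 6), (10, 7), (10, 8), (10, 9), (10, 10), (10, 11), (10, 12), (10, 13), (10, 14), (10, 15), (11, 1), (11, 2), (11, 5), (11, 6), (11, 9), (11, 10), (11, 13), (11, 14), (12, 1), (12, 2), (12, 5), (12, 6), (12, 9), (12, 10), (12, 13), (12, 14), (13, 0), (13, 1), (13, 2), (13, 3), (13, 4), (13, 5), (13, 6), (13, 7), (13, 8), (13, 9), (13, 10), (13, 11), (13, 12), (13, 13), (13, 14), (13, 15), (14, 1), (14, 2), (14, 5), (14, 6), (14, 9), (14, 10), (14, 13), (14, 14)]
Unfold 5 (reflect across h@8): 128 holes -> [(1, 1), (1, 2), (1, 5), (1, 6), (1, 9), (1, 10), (1, 13), (1, 14), (2, 0), (2, 1), (2, 2), (2, 3), (2, 4), (2, 5), (2, 6), (2, 7), (2, 8), (2, 9), (2, 10), (2, 11), (2, 12), (2, 13), (2, 14), (2, 15), (3, 1), (3, 2), (3, 5), (3, 6), (3, 9), (3, 10), (3, 13), (3, 14), (4, 1), (4, 2), (4, 5), (4, 6), (4, 9), (4, 10), (4, 13), (4, 14), (5, 0), (5, 1), (5, 2), (5, 3), (5, 4), (5, 5), (5, 6), (5, 7), (5, 8), (5, 9), (5, 10), (5, 11), (5, 12), (5, 13), (5, 14), (5, 15), (6, 1), (6, 2), (6, 5), (6, 6), (6, 9), (6, 10), (6, 13), (6, 14), (9, 1), (9, 2), (9, 5), (9, 6), (9, 9), (9, 10), (9, 13), (9, 14), (10, 0), (10, 1), (10, 2), (10, 3), (10, 4), (10, 5), (10, 6), (10, 7), (10, 8), (10, 9), (10, 10), (10, 11), (10, 12), (10, 13), (10, 14), (10, 15), (11, 1), (11, 2), (11, 5), (11, 6), (11, 9), (11, 10), (11, 13), (11, 14), (12, 1), (12, 2), (12, 5), (12, 6), (12, 9), (12, 10), (12, 13), (12, 14), (13, 0), (13, 1), (13, 2), (13, 3), (13, 4), (13, 5), (13, 6), (13, 7), (13, 8), (13, 9), (13, 10), (13, 11), (13, 12), (13, 13), (13, 14), (13, 15), (14, 1), (14, 2), (14, 5), (14, 6), (14, 9), (14, 10), (14, 13), (14, 14)]
Holes: [(1, 1), (1, 2), (1, 5), (1, 6), (1, 9), (1, 10), (1, 13), (1, 14), (2, 0), (2, 1), (2, 2), (2, 3), (2, 4), (2, 5), (2, 6), (2, 7), (2, 8), (2, 9), (2, 10), (2, 11), (2, 12), (2, 13), (2, 14), (2, 15), (3, 1), (3, 2), (3, 5), (3, 6), (3, 9), (3, 10), (3, 13), (3, 14), (4, 1), (4, 2), (4, 5), (4, 6), (4, 9), (4, 10), (4, 13), (4, 14), (5, 0), (5, 1), (5, 2), (5, 3), (5, 4), (5, 5), (5, 6), (5, 7), (5, 8), (5, 9), (5, 10), (5, 11), (5, 12), (5, 13), (5, 14), (5, 15), (6, 1), (6, 2), (6, 5), (6, 6), (6, 9), (6, 10), (6, 13), (6, 14), (9, 1), (9, 2), (9, 5), (9, 6), (9, 9), (9, 10), (9, 13), (9, 14), (10, 0), (10, 1), (10, 2), (10, 3), (10, 4), (10, 5), (10, 6), (10, 7), (10, 8), (10, 9), (10, 10), (10, 11), (10, 12), (10, 13), (10, 14), (10, 15), (11, 1), (11, 2), (11, 5), (11, 6), (11, 9), (11, 10), (11, 13), (11, 14), (12, 1), (12, 2), (12, 5), (12, 6), (12, 9), (12, 10), (12, 13), (12, 14), (13, 0), (13, 1), (13, 2), (13, 3), (13, 4), (13, 5), (13, 6), (13, 7), (13, 8), (13, 9), (13, 10), (13, 11), (13, 12), (13, 13), (13, 14), (13, 15), (14, 1), (14, 2), (14, 5), (14, 6), (14, 9), (14, 10), (14, 13), (14, 14)]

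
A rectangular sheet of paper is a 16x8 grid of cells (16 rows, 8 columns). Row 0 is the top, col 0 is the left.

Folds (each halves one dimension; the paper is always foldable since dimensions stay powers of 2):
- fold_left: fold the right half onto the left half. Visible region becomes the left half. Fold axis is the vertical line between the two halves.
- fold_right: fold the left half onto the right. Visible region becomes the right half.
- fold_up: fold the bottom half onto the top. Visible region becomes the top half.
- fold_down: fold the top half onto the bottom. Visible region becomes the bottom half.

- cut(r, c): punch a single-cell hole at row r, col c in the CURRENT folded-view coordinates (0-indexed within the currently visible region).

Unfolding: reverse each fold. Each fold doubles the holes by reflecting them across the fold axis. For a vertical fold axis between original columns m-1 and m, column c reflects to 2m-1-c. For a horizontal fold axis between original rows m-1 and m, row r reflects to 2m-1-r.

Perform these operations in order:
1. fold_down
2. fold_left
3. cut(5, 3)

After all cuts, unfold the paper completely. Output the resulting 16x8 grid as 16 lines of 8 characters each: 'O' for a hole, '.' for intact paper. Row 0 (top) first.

Answer: ........
........
...OO...
........
........
........
........
........
........
........
........
........
........
...OO...
........
........

Derivation:
Op 1 fold_down: fold axis h@8; visible region now rows[8,16) x cols[0,8) = 8x8
Op 2 fold_left: fold axis v@4; visible region now rows[8,16) x cols[0,4) = 8x4
Op 3 cut(5, 3): punch at orig (13,3); cuts so far [(13, 3)]; region rows[8,16) x cols[0,4) = 8x4
Unfold 1 (reflect across v@4): 2 holes -> [(13, 3), (13, 4)]
Unfold 2 (reflect across h@8): 4 holes -> [(2, 3), (2, 4), (13, 3), (13, 4)]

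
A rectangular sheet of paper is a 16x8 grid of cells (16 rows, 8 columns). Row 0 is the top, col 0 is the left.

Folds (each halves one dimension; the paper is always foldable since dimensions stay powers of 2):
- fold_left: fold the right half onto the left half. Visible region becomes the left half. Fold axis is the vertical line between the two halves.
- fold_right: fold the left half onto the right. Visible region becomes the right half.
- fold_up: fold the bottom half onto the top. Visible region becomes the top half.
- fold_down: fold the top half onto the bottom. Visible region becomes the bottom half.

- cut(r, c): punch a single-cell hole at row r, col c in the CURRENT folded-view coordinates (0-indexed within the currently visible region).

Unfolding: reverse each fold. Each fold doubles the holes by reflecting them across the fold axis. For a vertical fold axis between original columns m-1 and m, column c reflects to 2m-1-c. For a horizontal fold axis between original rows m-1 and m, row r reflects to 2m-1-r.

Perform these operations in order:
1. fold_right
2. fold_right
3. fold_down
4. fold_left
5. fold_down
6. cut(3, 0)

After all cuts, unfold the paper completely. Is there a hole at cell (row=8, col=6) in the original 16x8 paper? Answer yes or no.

Op 1 fold_right: fold axis v@4; visible region now rows[0,16) x cols[4,8) = 16x4
Op 2 fold_right: fold axis v@6; visible region now rows[0,16) x cols[6,8) = 16x2
Op 3 fold_down: fold axis h@8; visible region now rows[8,16) x cols[6,8) = 8x2
Op 4 fold_left: fold axis v@7; visible region now rows[8,16) x cols[6,7) = 8x1
Op 5 fold_down: fold axis h@12; visible region now rows[12,16) x cols[6,7) = 4x1
Op 6 cut(3, 0): punch at orig (15,6); cuts so far [(15, 6)]; region rows[12,16) x cols[6,7) = 4x1
Unfold 1 (reflect across h@12): 2 holes -> [(8, 6), (15, 6)]
Unfold 2 (reflect across v@7): 4 holes -> [(8, 6), (8, 7), (15, 6), (15, 7)]
Unfold 3 (reflect across h@8): 8 holes -> [(0, 6), (0, 7), (7, 6), (7, 7), (8, 6), (8, 7), (15, 6), (15, 7)]
Unfold 4 (reflect across v@6): 16 holes -> [(0, 4), (0, 5), (0, 6), (0, 7), (7, 4), (7, 5), (7, 6), (7, 7), (8, 4), (8, 5), (8, 6), (8, 7), (15, 4), (15, 5), (15, 6), (15, 7)]
Unfold 5 (reflect across v@4): 32 holes -> [(0, 0), (0, 1), (0, 2), (0, 3), (0, 4), (0, 5), (0, 6), (0, 7), (7, 0), (7, 1), (7, 2), (7, 3), (7, 4), (7, 5), (7, 6), (7, 7), (8, 0), (8, 1), (8, 2), (8, 3), (8, 4), (8, 5), (8, 6), (8, 7), (15, 0), (15, 1), (15, 2), (15, 3), (15, 4), (15, 5), (15, 6), (15, 7)]
Holes: [(0, 0), (0, 1), (0, 2), (0, 3), (0, 4), (0, 5), (0, 6), (0, 7), (7, 0), (7, 1), (7, 2), (7, 3), (7, 4), (7, 5), (7, 6), (7, 7), (8, 0), (8, 1), (8, 2), (8, 3), (8, 4), (8, 5), (8, 6), (8, 7), (15, 0), (15, 1), (15, 2), (15, 3), (15, 4), (15, 5), (15, 6), (15, 7)]

Answer: yes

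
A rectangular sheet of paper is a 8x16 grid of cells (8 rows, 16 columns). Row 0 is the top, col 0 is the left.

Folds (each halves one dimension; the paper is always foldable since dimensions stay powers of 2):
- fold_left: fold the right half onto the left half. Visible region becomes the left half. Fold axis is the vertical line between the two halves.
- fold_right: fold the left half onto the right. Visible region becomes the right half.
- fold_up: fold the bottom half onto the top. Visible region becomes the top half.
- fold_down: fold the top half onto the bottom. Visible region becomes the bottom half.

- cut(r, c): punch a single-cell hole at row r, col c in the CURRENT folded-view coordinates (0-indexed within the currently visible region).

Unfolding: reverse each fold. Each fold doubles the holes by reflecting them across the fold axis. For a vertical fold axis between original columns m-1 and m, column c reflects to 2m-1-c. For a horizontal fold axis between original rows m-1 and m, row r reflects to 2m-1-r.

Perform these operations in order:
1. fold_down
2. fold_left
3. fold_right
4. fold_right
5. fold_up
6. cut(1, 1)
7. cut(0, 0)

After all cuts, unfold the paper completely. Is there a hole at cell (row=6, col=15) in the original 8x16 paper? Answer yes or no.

Answer: yes

Derivation:
Op 1 fold_down: fold axis h@4; visible region now rows[4,8) x cols[0,16) = 4x16
Op 2 fold_left: fold axis v@8; visible region now rows[4,8) x cols[0,8) = 4x8
Op 3 fold_right: fold axis v@4; visible region now rows[4,8) x cols[4,8) = 4x4
Op 4 fold_right: fold axis v@6; visible region now rows[4,8) x cols[6,8) = 4x2
Op 5 fold_up: fold axis h@6; visible region now rows[4,6) x cols[6,8) = 2x2
Op 6 cut(1, 1): punch at orig (5,7); cuts so far [(5, 7)]; region rows[4,6) x cols[6,8) = 2x2
Op 7 cut(0, 0): punch at orig (4,6); cuts so far [(4, 6), (5, 7)]; region rows[4,6) x cols[6,8) = 2x2
Unfold 1 (reflect across h@6): 4 holes -> [(4, 6), (5, 7), (6, 7), (7, 6)]
Unfold 2 (reflect across v@6): 8 holes -> [(4, 5), (4, 6), (5, 4), (5, 7), (6, 4), (6, 7), (7, 5), (7, 6)]
Unfold 3 (reflect across v@4): 16 holes -> [(4, 1), (4, 2), (4, 5), (4, 6), (5, 0), (5, 3), (5, 4), (5, 7), (6, 0), (6, 3), (6, 4), (6, 7), (7, 1), (7, 2), (7, 5), (7, 6)]
Unfold 4 (reflect across v@8): 32 holes -> [(4, 1), (4, 2), (4, 5), (4, 6), (4, 9), (4, 10), (4, 13), (4, 14), (5, 0), (5, 3), (5, 4), (5, 7), (5, 8), (5, 11), (5, 12), (5, 15), (6, 0), (6, 3), (6, 4), (6, 7), (6, 8), (6, 11), (6, 12), (6, 15), (7, 1), (7, 2), (7, 5), (7, 6), (7, 9), (7, 10), (7, 13), (7, 14)]
Unfold 5 (reflect across h@4): 64 holes -> [(0, 1), (0, 2), (0, 5), (0, 6), (0, 9), (0, 10), (0, 13), (0, 14), (1, 0), (1, 3), (1, 4), (1, 7), (1, 8), (1, 11), (1, 12), (1, 15), (2, 0), (2, 3), (2, 4), (2, 7), (2, 8), (2, 11), (2, 12), (2, 15), (3, 1), (3, 2), (3, 5), (3, 6), (3, 9), (3, 10), (3, 13), (3, 14), (4, 1), (4, 2), (4, 5), (4, 6), (4, 9), (4, 10), (4, 13), (4, 14), (5, 0), (5, 3), (5, 4), (5, 7), (5, 8), (5, 11), (5, 12), (5, 15), (6, 0), (6, 3), (6, 4), (6, 7), (6, 8), (6, 11), (6, 12), (6, 15), (7, 1), (7, 2), (7, 5), (7, 6), (7, 9), (7, 10), (7, 13), (7, 14)]
Holes: [(0, 1), (0, 2), (0, 5), (0, 6), (0, 9), (0, 10), (0, 13), (0, 14), (1, 0), (1, 3), (1, 4), (1, 7), (1, 8), (1, 11), (1, 12), (1, 15), (2, 0), (2, 3), (2, 4), (2, 7), (2, 8), (2, 11), (2, 12), (2, 15), (3, 1), (3, 2), (3, 5), (3, 6), (3, 9), (3, 10), (3, 13), (3, 14), (4, 1), (4, 2), (4, 5), (4, 6), (4, 9), (4, 10), (4, 13), (4, 14), (5, 0), (5, 3), (5, 4), (5, 7), (5, 8), (5, 11), (5, 12), (5, 15), (6, 0), (6, 3), (6, 4), (6, 7), (6, 8), (6, 11), (6, 12), (6, 15), (7, 1), (7, 2), (7, 5), (7, 6), (7, 9), (7, 10), (7, 13), (7, 14)]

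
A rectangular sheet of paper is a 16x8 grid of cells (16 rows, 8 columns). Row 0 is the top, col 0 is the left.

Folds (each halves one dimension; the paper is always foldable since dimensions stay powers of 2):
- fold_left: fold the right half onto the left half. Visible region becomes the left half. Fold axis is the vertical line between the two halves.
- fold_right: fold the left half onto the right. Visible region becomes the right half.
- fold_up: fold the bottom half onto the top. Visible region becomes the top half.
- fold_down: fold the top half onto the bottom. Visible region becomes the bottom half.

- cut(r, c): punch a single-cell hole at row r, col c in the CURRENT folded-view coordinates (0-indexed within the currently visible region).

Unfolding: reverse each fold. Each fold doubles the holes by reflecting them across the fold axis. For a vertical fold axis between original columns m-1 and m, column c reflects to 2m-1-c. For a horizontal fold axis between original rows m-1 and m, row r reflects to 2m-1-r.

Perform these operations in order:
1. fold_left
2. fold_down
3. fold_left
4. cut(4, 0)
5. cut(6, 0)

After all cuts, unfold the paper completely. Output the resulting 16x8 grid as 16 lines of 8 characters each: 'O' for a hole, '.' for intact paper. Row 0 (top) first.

Op 1 fold_left: fold axis v@4; visible region now rows[0,16) x cols[0,4) = 16x4
Op 2 fold_down: fold axis h@8; visible region now rows[8,16) x cols[0,4) = 8x4
Op 3 fold_left: fold axis v@2; visible region now rows[8,16) x cols[0,2) = 8x2
Op 4 cut(4, 0): punch at orig (12,0); cuts so far [(12, 0)]; region rows[8,16) x cols[0,2) = 8x2
Op 5 cut(6, 0): punch at orig (14,0); cuts so far [(12, 0), (14, 0)]; region rows[8,16) x cols[0,2) = 8x2
Unfold 1 (reflect across v@2): 4 holes -> [(12, 0), (12, 3), (14, 0), (14, 3)]
Unfold 2 (reflect across h@8): 8 holes -> [(1, 0), (1, 3), (3, 0), (3, 3), (12, 0), (12, 3), (14, 0), (14, 3)]
Unfold 3 (reflect across v@4): 16 holes -> [(1, 0), (1, 3), (1, 4), (1, 7), (3, 0), (3, 3), (3, 4), (3, 7), (12, 0), (12, 3), (12, 4), (12, 7), (14, 0), (14, 3), (14, 4), (14, 7)]

Answer: ........
O..OO..O
........
O..OO..O
........
........
........
........
........
........
........
........
O..OO..O
........
O..OO..O
........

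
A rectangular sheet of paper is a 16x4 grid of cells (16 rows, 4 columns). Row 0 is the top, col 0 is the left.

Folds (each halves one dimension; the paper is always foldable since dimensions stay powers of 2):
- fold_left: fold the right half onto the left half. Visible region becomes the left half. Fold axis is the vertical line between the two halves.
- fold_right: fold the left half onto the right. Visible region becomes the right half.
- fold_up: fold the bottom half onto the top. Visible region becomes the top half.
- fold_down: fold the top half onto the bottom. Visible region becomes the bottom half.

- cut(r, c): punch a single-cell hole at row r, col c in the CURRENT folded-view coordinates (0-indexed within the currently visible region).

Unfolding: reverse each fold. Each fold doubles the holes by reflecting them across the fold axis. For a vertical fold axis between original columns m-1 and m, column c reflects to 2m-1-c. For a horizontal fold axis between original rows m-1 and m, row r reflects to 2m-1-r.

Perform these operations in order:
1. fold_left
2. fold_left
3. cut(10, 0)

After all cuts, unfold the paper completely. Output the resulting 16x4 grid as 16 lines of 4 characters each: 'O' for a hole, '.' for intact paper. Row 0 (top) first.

Answer: ....
....
....
....
....
....
....
....
....
....
OOOO
....
....
....
....
....

Derivation:
Op 1 fold_left: fold axis v@2; visible region now rows[0,16) x cols[0,2) = 16x2
Op 2 fold_left: fold axis v@1; visible region now rows[0,16) x cols[0,1) = 16x1
Op 3 cut(10, 0): punch at orig (10,0); cuts so far [(10, 0)]; region rows[0,16) x cols[0,1) = 16x1
Unfold 1 (reflect across v@1): 2 holes -> [(10, 0), (10, 1)]
Unfold 2 (reflect across v@2): 4 holes -> [(10, 0), (10, 1), (10, 2), (10, 3)]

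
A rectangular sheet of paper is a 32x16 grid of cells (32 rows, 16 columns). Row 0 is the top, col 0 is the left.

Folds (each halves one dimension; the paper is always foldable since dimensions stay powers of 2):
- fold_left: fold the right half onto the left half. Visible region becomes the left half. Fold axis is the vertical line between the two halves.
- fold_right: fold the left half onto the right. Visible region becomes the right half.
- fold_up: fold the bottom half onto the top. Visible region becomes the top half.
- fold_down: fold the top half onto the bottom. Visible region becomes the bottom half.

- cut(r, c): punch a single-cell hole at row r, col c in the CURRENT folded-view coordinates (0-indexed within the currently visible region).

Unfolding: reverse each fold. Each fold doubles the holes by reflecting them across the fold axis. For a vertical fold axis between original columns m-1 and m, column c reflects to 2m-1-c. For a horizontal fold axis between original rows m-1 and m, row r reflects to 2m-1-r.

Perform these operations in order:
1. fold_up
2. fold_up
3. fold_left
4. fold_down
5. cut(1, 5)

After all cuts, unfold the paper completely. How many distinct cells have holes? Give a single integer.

Answer: 16

Derivation:
Op 1 fold_up: fold axis h@16; visible region now rows[0,16) x cols[0,16) = 16x16
Op 2 fold_up: fold axis h@8; visible region now rows[0,8) x cols[0,16) = 8x16
Op 3 fold_left: fold axis v@8; visible region now rows[0,8) x cols[0,8) = 8x8
Op 4 fold_down: fold axis h@4; visible region now rows[4,8) x cols[0,8) = 4x8
Op 5 cut(1, 5): punch at orig (5,5); cuts so far [(5, 5)]; region rows[4,8) x cols[0,8) = 4x8
Unfold 1 (reflect across h@4): 2 holes -> [(2, 5), (5, 5)]
Unfold 2 (reflect across v@8): 4 holes -> [(2, 5), (2, 10), (5, 5), (5, 10)]
Unfold 3 (reflect across h@8): 8 holes -> [(2, 5), (2, 10), (5, 5), (5, 10), (10, 5), (10, 10), (13, 5), (13, 10)]
Unfold 4 (reflect across h@16): 16 holes -> [(2, 5), (2, 10), (5, 5), (5, 10), (10, 5), (10, 10), (13, 5), (13, 10), (18, 5), (18, 10), (21, 5), (21, 10), (26, 5), (26, 10), (29, 5), (29, 10)]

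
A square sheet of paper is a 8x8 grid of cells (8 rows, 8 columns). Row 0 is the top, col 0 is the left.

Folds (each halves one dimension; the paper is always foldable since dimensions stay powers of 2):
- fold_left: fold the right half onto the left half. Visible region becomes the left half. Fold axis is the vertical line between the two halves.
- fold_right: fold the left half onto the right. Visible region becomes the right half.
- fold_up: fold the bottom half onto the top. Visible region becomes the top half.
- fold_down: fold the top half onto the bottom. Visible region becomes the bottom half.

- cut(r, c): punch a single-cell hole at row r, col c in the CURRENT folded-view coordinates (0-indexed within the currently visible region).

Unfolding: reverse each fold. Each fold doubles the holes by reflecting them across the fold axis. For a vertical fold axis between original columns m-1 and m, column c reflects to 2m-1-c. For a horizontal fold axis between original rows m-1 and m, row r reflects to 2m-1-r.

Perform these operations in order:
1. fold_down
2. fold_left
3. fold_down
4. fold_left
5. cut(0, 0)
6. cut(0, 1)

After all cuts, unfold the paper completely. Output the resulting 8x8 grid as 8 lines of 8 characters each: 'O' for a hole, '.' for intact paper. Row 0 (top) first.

Answer: ........
OOOOOOOO
OOOOOOOO
........
........
OOOOOOOO
OOOOOOOO
........

Derivation:
Op 1 fold_down: fold axis h@4; visible region now rows[4,8) x cols[0,8) = 4x8
Op 2 fold_left: fold axis v@4; visible region now rows[4,8) x cols[0,4) = 4x4
Op 3 fold_down: fold axis h@6; visible region now rows[6,8) x cols[0,4) = 2x4
Op 4 fold_left: fold axis v@2; visible region now rows[6,8) x cols[0,2) = 2x2
Op 5 cut(0, 0): punch at orig (6,0); cuts so far [(6, 0)]; region rows[6,8) x cols[0,2) = 2x2
Op 6 cut(0, 1): punch at orig (6,1); cuts so far [(6, 0), (6, 1)]; region rows[6,8) x cols[0,2) = 2x2
Unfold 1 (reflect across v@2): 4 holes -> [(6, 0), (6, 1), (6, 2), (6, 3)]
Unfold 2 (reflect across h@6): 8 holes -> [(5, 0), (5, 1), (5, 2), (5, 3), (6, 0), (6, 1), (6, 2), (6, 3)]
Unfold 3 (reflect across v@4): 16 holes -> [(5, 0), (5, 1), (5, 2), (5, 3), (5, 4), (5, 5), (5, 6), (5, 7), (6, 0), (6, 1), (6, 2), (6, 3), (6, 4), (6, 5), (6, 6), (6, 7)]
Unfold 4 (reflect across h@4): 32 holes -> [(1, 0), (1, 1), (1, 2), (1, 3), (1, 4), (1, 5), (1, 6), (1, 7), (2, 0), (2, 1), (2, 2), (2, 3), (2, 4), (2, 5), (2, 6), (2, 7), (5, 0), (5, 1), (5, 2), (5, 3), (5, 4), (5, 5), (5, 6), (5, 7), (6, 0), (6, 1), (6, 2), (6, 3), (6, 4), (6, 5), (6, 6), (6, 7)]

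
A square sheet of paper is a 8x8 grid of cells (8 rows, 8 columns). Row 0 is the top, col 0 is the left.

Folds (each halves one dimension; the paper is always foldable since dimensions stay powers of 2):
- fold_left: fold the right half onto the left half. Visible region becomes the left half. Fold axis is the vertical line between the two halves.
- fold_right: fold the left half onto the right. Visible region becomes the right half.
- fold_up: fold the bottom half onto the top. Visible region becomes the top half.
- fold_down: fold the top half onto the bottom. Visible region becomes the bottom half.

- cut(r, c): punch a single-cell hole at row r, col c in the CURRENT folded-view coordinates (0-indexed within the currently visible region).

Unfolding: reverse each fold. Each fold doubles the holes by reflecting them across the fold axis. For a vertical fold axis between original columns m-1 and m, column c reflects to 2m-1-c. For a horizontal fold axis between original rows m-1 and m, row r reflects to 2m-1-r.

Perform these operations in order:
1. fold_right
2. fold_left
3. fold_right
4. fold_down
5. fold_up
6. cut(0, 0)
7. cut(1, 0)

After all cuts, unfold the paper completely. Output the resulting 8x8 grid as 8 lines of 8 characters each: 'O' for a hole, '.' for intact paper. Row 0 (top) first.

Op 1 fold_right: fold axis v@4; visible region now rows[0,8) x cols[4,8) = 8x4
Op 2 fold_left: fold axis v@6; visible region now rows[0,8) x cols[4,6) = 8x2
Op 3 fold_right: fold axis v@5; visible region now rows[0,8) x cols[5,6) = 8x1
Op 4 fold_down: fold axis h@4; visible region now rows[4,8) x cols[5,6) = 4x1
Op 5 fold_up: fold axis h@6; visible region now rows[4,6) x cols[5,6) = 2x1
Op 6 cut(0, 0): punch at orig (4,5); cuts so far [(4, 5)]; region rows[4,6) x cols[5,6) = 2x1
Op 7 cut(1, 0): punch at orig (5,5); cuts so far [(4, 5), (5, 5)]; region rows[4,6) x cols[5,6) = 2x1
Unfold 1 (reflect across h@6): 4 holes -> [(4, 5), (5, 5), (6, 5), (7, 5)]
Unfold 2 (reflect across h@4): 8 holes -> [(0, 5), (1, 5), (2, 5), (3, 5), (4, 5), (5, 5), (6, 5), (7, 5)]
Unfold 3 (reflect across v@5): 16 holes -> [(0, 4), (0, 5), (1, 4), (1, 5), (2, 4), (2, 5), (3, 4), (3, 5), (4, 4), (4, 5), (5, 4), (5, 5), (6, 4), (6, 5), (7, 4), (7, 5)]
Unfold 4 (reflect across v@6): 32 holes -> [(0, 4), (0, 5), (0, 6), (0, 7), (1, 4), (1, 5), (1, 6), (1, 7), (2, 4), (2, 5), (2, 6), (2, 7), (3, 4), (3, 5), (3, 6), (3, 7), (4, 4), (4, 5), (4, 6), (4, 7), (5, 4), (5, 5), (5, 6), (5, 7), (6, 4), (6, 5), (6, 6), (6, 7), (7, 4), (7, 5), (7, 6), (7, 7)]
Unfold 5 (reflect across v@4): 64 holes -> [(0, 0), (0, 1), (0, 2), (0, 3), (0, 4), (0, 5), (0, 6), (0, 7), (1, 0), (1, 1), (1, 2), (1, 3), (1, 4), (1, 5), (1, 6), (1, 7), (2, 0), (2, 1), (2, 2), (2, 3), (2, 4), (2, 5), (2, 6), (2, 7), (3, 0), (3, 1), (3, 2), (3, 3), (3, 4), (3, 5), (3, 6), (3, 7), (4, 0), (4, 1), (4, 2), (4, 3), (4, 4), (4, 5), (4, 6), (4, 7), (5, 0), (5, 1), (5, 2), (5, 3), (5, 4), (5, 5), (5, 6), (5, 7), (6, 0), (6, 1), (6, 2), (6, 3), (6, 4), (6, 5), (6, 6), (6, 7), (7, 0), (7, 1), (7, 2), (7, 3), (7, 4), (7, 5), (7, 6), (7, 7)]

Answer: OOOOOOOO
OOOOOOOO
OOOOOOOO
OOOOOOOO
OOOOOOOO
OOOOOOOO
OOOOOOOO
OOOOOOOO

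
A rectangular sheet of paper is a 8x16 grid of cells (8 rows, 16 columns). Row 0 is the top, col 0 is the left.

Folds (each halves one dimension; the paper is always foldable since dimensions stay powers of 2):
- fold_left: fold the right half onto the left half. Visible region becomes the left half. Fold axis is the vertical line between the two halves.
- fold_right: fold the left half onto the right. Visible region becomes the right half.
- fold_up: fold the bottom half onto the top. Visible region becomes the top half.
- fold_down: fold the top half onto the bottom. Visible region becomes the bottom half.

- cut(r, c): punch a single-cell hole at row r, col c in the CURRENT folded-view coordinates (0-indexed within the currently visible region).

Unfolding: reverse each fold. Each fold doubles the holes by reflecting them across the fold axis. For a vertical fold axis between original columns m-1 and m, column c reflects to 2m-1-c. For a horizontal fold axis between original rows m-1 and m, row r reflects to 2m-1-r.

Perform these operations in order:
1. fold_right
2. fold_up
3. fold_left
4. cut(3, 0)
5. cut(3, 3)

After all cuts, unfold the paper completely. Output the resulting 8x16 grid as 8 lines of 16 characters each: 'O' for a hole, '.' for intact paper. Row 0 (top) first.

Answer: ................
................
................
O..OO..OO..OO..O
O..OO..OO..OO..O
................
................
................

Derivation:
Op 1 fold_right: fold axis v@8; visible region now rows[0,8) x cols[8,16) = 8x8
Op 2 fold_up: fold axis h@4; visible region now rows[0,4) x cols[8,16) = 4x8
Op 3 fold_left: fold axis v@12; visible region now rows[0,4) x cols[8,12) = 4x4
Op 4 cut(3, 0): punch at orig (3,8); cuts so far [(3, 8)]; region rows[0,4) x cols[8,12) = 4x4
Op 5 cut(3, 3): punch at orig (3,11); cuts so far [(3, 8), (3, 11)]; region rows[0,4) x cols[8,12) = 4x4
Unfold 1 (reflect across v@12): 4 holes -> [(3, 8), (3, 11), (3, 12), (3, 15)]
Unfold 2 (reflect across h@4): 8 holes -> [(3, 8), (3, 11), (3, 12), (3, 15), (4, 8), (4, 11), (4, 12), (4, 15)]
Unfold 3 (reflect across v@8): 16 holes -> [(3, 0), (3, 3), (3, 4), (3, 7), (3, 8), (3, 11), (3, 12), (3, 15), (4, 0), (4, 3), (4, 4), (4, 7), (4, 8), (4, 11), (4, 12), (4, 15)]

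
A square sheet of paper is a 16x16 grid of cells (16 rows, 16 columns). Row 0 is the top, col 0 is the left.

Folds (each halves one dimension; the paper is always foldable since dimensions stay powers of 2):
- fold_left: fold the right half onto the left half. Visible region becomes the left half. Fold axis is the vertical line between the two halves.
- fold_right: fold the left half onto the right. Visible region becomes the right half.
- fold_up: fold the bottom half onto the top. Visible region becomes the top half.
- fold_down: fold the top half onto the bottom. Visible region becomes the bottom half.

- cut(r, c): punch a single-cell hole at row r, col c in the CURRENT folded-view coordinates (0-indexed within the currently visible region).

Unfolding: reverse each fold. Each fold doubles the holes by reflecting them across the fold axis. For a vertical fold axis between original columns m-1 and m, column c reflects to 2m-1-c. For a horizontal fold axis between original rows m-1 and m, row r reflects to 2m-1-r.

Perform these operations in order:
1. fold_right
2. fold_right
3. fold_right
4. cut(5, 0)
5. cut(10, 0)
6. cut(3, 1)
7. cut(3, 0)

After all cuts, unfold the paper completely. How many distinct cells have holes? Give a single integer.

Answer: 32

Derivation:
Op 1 fold_right: fold axis v@8; visible region now rows[0,16) x cols[8,16) = 16x8
Op 2 fold_right: fold axis v@12; visible region now rows[0,16) x cols[12,16) = 16x4
Op 3 fold_right: fold axis v@14; visible region now rows[0,16) x cols[14,16) = 16x2
Op 4 cut(5, 0): punch at orig (5,14); cuts so far [(5, 14)]; region rows[0,16) x cols[14,16) = 16x2
Op 5 cut(10, 0): punch at orig (10,14); cuts so far [(5, 14), (10, 14)]; region rows[0,16) x cols[14,16) = 16x2
Op 6 cut(3, 1): punch at orig (3,15); cuts so far [(3, 15), (5, 14), (10, 14)]; region rows[0,16) x cols[14,16) = 16x2
Op 7 cut(3, 0): punch at orig (3,14); cuts so far [(3, 14), (3, 15), (5, 14), (10, 14)]; region rows[0,16) x cols[14,16) = 16x2
Unfold 1 (reflect across v@14): 8 holes -> [(3, 12), (3, 13), (3, 14), (3, 15), (5, 13), (5, 14), (10, 13), (10, 14)]
Unfold 2 (reflect across v@12): 16 holes -> [(3, 8), (3, 9), (3, 10), (3, 11), (3, 12), (3, 13), (3, 14), (3, 15), (5, 9), (5, 10), (5, 13), (5, 14), (10, 9), (10, 10), (10, 13), (10, 14)]
Unfold 3 (reflect across v@8): 32 holes -> [(3, 0), (3, 1), (3, 2), (3, 3), (3, 4), (3, 5), (3, 6), (3, 7), (3, 8), (3, 9), (3, 10), (3, 11), (3, 12), (3, 13), (3, 14), (3, 15), (5, 1), (5, 2), (5, 5), (5, 6), (5, 9), (5, 10), (5, 13), (5, 14), (10, 1), (10, 2), (10, 5), (10, 6), (10, 9), (10, 10), (10, 13), (10, 14)]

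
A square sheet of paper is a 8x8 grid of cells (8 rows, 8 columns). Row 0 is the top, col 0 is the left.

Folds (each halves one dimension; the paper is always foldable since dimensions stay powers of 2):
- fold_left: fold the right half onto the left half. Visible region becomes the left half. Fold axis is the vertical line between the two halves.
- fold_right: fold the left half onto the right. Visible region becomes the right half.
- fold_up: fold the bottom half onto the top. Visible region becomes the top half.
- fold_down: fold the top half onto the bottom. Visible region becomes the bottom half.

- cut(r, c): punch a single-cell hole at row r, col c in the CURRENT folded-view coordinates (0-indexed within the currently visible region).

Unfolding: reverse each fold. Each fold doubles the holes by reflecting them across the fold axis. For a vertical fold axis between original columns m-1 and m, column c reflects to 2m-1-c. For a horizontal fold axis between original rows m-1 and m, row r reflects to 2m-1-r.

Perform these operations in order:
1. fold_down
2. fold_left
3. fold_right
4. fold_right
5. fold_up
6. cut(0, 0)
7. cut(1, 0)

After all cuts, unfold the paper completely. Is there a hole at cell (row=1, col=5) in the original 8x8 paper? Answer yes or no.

Op 1 fold_down: fold axis h@4; visible region now rows[4,8) x cols[0,8) = 4x8
Op 2 fold_left: fold axis v@4; visible region now rows[4,8) x cols[0,4) = 4x4
Op 3 fold_right: fold axis v@2; visible region now rows[4,8) x cols[2,4) = 4x2
Op 4 fold_right: fold axis v@3; visible region now rows[4,8) x cols[3,4) = 4x1
Op 5 fold_up: fold axis h@6; visible region now rows[4,6) x cols[3,4) = 2x1
Op 6 cut(0, 0): punch at orig (4,3); cuts so far [(4, 3)]; region rows[4,6) x cols[3,4) = 2x1
Op 7 cut(1, 0): punch at orig (5,3); cuts so far [(4, 3), (5, 3)]; region rows[4,6) x cols[3,4) = 2x1
Unfold 1 (reflect across h@6): 4 holes -> [(4, 3), (5, 3), (6, 3), (7, 3)]
Unfold 2 (reflect across v@3): 8 holes -> [(4, 2), (4, 3), (5, 2), (5, 3), (6, 2), (6, 3), (7, 2), (7, 3)]
Unfold 3 (reflect across v@2): 16 holes -> [(4, 0), (4, 1), (4, 2), (4, 3), (5, 0), (5, 1), (5, 2), (5, 3), (6, 0), (6, 1), (6, 2), (6, 3), (7, 0), (7, 1), (7, 2), (7, 3)]
Unfold 4 (reflect across v@4): 32 holes -> [(4, 0), (4, 1), (4, 2), (4, 3), (4, 4), (4, 5), (4, 6), (4, 7), (5, 0), (5, 1), (5, 2), (5, 3), (5, 4), (5, 5), (5, 6), (5, 7), (6, 0), (6, 1), (6, 2), (6, 3), (6, 4), (6, 5), (6, 6), (6, 7), (7, 0), (7, 1), (7, 2), (7, 3), (7, 4), (7, 5), (7, 6), (7, 7)]
Unfold 5 (reflect across h@4): 64 holes -> [(0, 0), (0, 1), (0, 2), (0, 3), (0, 4), (0, 5), (0, 6), (0, 7), (1, 0), (1, 1), (1, 2), (1, 3), (1, 4), (1, 5), (1, 6), (1, 7), (2, 0), (2, 1), (2, 2), (2, 3), (2, 4), (2, 5), (2, 6), (2, 7), (3, 0), (3, 1), (3, 2), (3, 3), (3, 4), (3, 5), (3, 6), (3, 7), (4, 0), (4, 1), (4, 2), (4, 3), (4, 4), (4, 5), (4, 6), (4, 7), (5, 0), (5, 1), (5, 2), (5, 3), (5, 4), (5, 5), (5, 6), (5, 7), (6, 0), (6, 1), (6, 2), (6, 3), (6, 4), (6, 5), (6, 6), (6, 7), (7, 0), (7, 1), (7, 2), (7, 3), (7, 4), (7, 5), (7, 6), (7, 7)]
Holes: [(0, 0), (0, 1), (0, 2), (0, 3), (0, 4), (0, 5), (0, 6), (0, 7), (1, 0), (1, 1), (1, 2), (1, 3), (1, 4), (1, 5), (1, 6), (1, 7), (2, 0), (2, 1), (2, 2), (2, 3), (2, 4), (2, 5), (2, 6), (2, 7), (3, 0), (3, 1), (3, 2), (3, 3), (3, 4), (3, 5), (3, 6), (3, 7), (4, 0), (4, 1), (4, 2), (4, 3), (4, 4), (4, 5), (4, 6), (4, 7), (5, 0), (5, 1), (5, 2), (5, 3), (5, 4), (5, 5), (5, 6), (5, 7), (6, 0), (6, 1), (6, 2), (6, 3), (6, 4), (6, 5), (6, 6), (6, 7), (7, 0), (7, 1), (7, 2), (7, 3), (7, 4), (7, 5), (7, 6), (7, 7)]

Answer: yes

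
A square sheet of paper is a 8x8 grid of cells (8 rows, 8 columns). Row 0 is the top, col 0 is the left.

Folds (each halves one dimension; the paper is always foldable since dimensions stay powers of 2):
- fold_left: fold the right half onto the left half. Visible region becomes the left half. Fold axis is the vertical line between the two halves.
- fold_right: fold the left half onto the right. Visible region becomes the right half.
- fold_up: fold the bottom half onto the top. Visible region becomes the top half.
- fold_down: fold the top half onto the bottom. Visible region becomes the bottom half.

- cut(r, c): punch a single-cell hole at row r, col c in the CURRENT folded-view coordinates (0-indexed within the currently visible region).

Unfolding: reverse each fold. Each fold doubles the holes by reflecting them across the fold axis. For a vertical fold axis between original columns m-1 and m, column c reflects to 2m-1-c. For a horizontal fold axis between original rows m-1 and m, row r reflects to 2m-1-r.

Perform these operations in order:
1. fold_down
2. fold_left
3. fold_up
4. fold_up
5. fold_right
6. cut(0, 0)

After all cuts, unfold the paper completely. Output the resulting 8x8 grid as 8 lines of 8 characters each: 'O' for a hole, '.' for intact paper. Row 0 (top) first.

Op 1 fold_down: fold axis h@4; visible region now rows[4,8) x cols[0,8) = 4x8
Op 2 fold_left: fold axis v@4; visible region now rows[4,8) x cols[0,4) = 4x4
Op 3 fold_up: fold axis h@6; visible region now rows[4,6) x cols[0,4) = 2x4
Op 4 fold_up: fold axis h@5; visible region now rows[4,5) x cols[0,4) = 1x4
Op 5 fold_right: fold axis v@2; visible region now rows[4,5) x cols[2,4) = 1x2
Op 6 cut(0, 0): punch at orig (4,2); cuts so far [(4, 2)]; region rows[4,5) x cols[2,4) = 1x2
Unfold 1 (reflect across v@2): 2 holes -> [(4, 1), (4, 2)]
Unfold 2 (reflect across h@5): 4 holes -> [(4, 1), (4, 2), (5, 1), (5, 2)]
Unfold 3 (reflect across h@6): 8 holes -> [(4, 1), (4, 2), (5, 1), (5, 2), (6, 1), (6, 2), (7, 1), (7, 2)]
Unfold 4 (reflect across v@4): 16 holes -> [(4, 1), (4, 2), (4, 5), (4, 6), (5, 1), (5, 2), (5, 5), (5, 6), (6, 1), (6, 2), (6, 5), (6, 6), (7, 1), (7, 2), (7, 5), (7, 6)]
Unfold 5 (reflect across h@4): 32 holes -> [(0, 1), (0, 2), (0, 5), (0, 6), (1, 1), (1, 2), (1, 5), (1, 6), (2, 1), (2, 2), (2, 5), (2, 6), (3, 1), (3, 2), (3, 5), (3, 6), (4, 1), (4, 2), (4, 5), (4, 6), (5, 1), (5, 2), (5, 5), (5, 6), (6, 1), (6, 2), (6, 5), (6, 6), (7, 1), (7, 2), (7, 5), (7, 6)]

Answer: .OO..OO.
.OO..OO.
.OO..OO.
.OO..OO.
.OO..OO.
.OO..OO.
.OO..OO.
.OO..OO.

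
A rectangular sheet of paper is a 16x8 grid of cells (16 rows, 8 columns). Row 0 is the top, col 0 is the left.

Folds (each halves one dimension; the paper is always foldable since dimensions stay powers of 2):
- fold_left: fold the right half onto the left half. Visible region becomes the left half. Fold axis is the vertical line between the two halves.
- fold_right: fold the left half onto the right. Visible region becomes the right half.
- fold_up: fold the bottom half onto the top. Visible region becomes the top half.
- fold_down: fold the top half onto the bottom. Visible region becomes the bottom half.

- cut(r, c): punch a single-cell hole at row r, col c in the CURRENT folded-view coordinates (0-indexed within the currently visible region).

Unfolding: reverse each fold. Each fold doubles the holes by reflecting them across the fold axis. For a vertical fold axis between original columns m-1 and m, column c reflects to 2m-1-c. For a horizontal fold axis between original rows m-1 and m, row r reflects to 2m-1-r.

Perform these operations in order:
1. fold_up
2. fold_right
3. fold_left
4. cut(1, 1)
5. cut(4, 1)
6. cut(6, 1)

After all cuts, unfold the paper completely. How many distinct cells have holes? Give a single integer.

Op 1 fold_up: fold axis h@8; visible region now rows[0,8) x cols[0,8) = 8x8
Op 2 fold_right: fold axis v@4; visible region now rows[0,8) x cols[4,8) = 8x4
Op 3 fold_left: fold axis v@6; visible region now rows[0,8) x cols[4,6) = 8x2
Op 4 cut(1, 1): punch at orig (1,5); cuts so far [(1, 5)]; region rows[0,8) x cols[4,6) = 8x2
Op 5 cut(4, 1): punch at orig (4,5); cuts so far [(1, 5), (4, 5)]; region rows[0,8) x cols[4,6) = 8x2
Op 6 cut(6, 1): punch at orig (6,5); cuts so far [(1, 5), (4, 5), (6, 5)]; region rows[0,8) x cols[4,6) = 8x2
Unfold 1 (reflect across v@6): 6 holes -> [(1, 5), (1, 6), (4, 5), (4, 6), (6, 5), (6, 6)]
Unfold 2 (reflect across v@4): 12 holes -> [(1, 1), (1, 2), (1, 5), (1, 6), (4, 1), (4, 2), (4, 5), (4, 6), (6, 1), (6, 2), (6, 5), (6, 6)]
Unfold 3 (reflect across h@8): 24 holes -> [(1, 1), (1, 2), (1, 5), (1, 6), (4, 1), (4, 2), (4, 5), (4, 6), (6, 1), (6, 2), (6, 5), (6, 6), (9, 1), (9, 2), (9, 5), (9, 6), (11, 1), (11, 2), (11, 5), (11, 6), (14, 1), (14, 2), (14, 5), (14, 6)]

Answer: 24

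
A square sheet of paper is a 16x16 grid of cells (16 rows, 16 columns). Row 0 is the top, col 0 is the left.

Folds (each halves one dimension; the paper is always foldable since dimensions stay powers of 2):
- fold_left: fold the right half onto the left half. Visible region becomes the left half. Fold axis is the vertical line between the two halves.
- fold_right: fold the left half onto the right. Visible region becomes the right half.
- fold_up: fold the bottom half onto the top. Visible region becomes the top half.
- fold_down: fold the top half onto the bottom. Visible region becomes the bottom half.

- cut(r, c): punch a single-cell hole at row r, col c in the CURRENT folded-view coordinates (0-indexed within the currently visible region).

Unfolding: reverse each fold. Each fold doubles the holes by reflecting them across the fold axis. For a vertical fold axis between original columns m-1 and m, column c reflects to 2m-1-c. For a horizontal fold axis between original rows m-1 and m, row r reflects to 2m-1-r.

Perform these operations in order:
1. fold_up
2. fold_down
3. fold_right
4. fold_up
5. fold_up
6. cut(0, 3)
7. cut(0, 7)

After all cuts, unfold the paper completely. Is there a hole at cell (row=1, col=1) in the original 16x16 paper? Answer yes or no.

Answer: no

Derivation:
Op 1 fold_up: fold axis h@8; visible region now rows[0,8) x cols[0,16) = 8x16
Op 2 fold_down: fold axis h@4; visible region now rows[4,8) x cols[0,16) = 4x16
Op 3 fold_right: fold axis v@8; visible region now rows[4,8) x cols[8,16) = 4x8
Op 4 fold_up: fold axis h@6; visible region now rows[4,6) x cols[8,16) = 2x8
Op 5 fold_up: fold axis h@5; visible region now rows[4,5) x cols[8,16) = 1x8
Op 6 cut(0, 3): punch at orig (4,11); cuts so far [(4, 11)]; region rows[4,5) x cols[8,16) = 1x8
Op 7 cut(0, 7): punch at orig (4,15); cuts so far [(4, 11), (4, 15)]; region rows[4,5) x cols[8,16) = 1x8
Unfold 1 (reflect across h@5): 4 holes -> [(4, 11), (4, 15), (5, 11), (5, 15)]
Unfold 2 (reflect across h@6): 8 holes -> [(4, 11), (4, 15), (5, 11), (5, 15), (6, 11), (6, 15), (7, 11), (7, 15)]
Unfold 3 (reflect across v@8): 16 holes -> [(4, 0), (4, 4), (4, 11), (4, 15), (5, 0), (5, 4), (5, 11), (5, 15), (6, 0), (6, 4), (6, 11), (6, 15), (7, 0), (7, 4), (7, 11), (7, 15)]
Unfold 4 (reflect across h@4): 32 holes -> [(0, 0), (0, 4), (0, 11), (0, 15), (1, 0), (1, 4), (1, 11), (1, 15), (2, 0), (2, 4), (2, 11), (2, 15), (3, 0), (3, 4), (3, 11), (3, 15), (4, 0), (4, 4), (4, 11), (4, 15), (5, 0), (5, 4), (5, 11), (5, 15), (6, 0), (6, 4), (6, 11), (6, 15), (7, 0), (7, 4), (7, 11), (7, 15)]
Unfold 5 (reflect across h@8): 64 holes -> [(0, 0), (0, 4), (0, 11), (0, 15), (1, 0), (1, 4), (1, 11), (1, 15), (2, 0), (2, 4), (2, 11), (2, 15), (3, 0), (3, 4), (3, 11), (3, 15), (4, 0), (4, 4), (4, 11), (4, 15), (5, 0), (5, 4), (5, 11), (5, 15), (6, 0), (6, 4), (6, 11), (6, 15), (7, 0), (7, 4), (7, 11), (7, 15), (8, 0), (8, 4), (8, 11), (8, 15), (9, 0), (9, 4), (9, 11), (9, 15), (10, 0), (10, 4), (10, 11), (10, 15), (11, 0), (11, 4), (11, 11), (11, 15), (12, 0), (12, 4), (12, 11), (12, 15), (13, 0), (13, 4), (13, 11), (13, 15), (14, 0), (14, 4), (14, 11), (14, 15), (15, 0), (15, 4), (15, 11), (15, 15)]
Holes: [(0, 0), (0, 4), (0, 11), (0, 15), (1, 0), (1, 4), (1, 11), (1, 15), (2, 0), (2, 4), (2, 11), (2, 15), (3, 0), (3, 4), (3, 11), (3, 15), (4, 0), (4, 4), (4, 11), (4, 15), (5, 0), (5, 4), (5, 11), (5, 15), (6, 0), (6, 4), (6, 11), (6, 15), (7, 0), (7, 4), (7, 11), (7, 15), (8, 0), (8, 4), (8, 11), (8, 15), (9, 0), (9, 4), (9, 11), (9, 15), (10, 0), (10, 4), (10, 11), (10, 15), (11, 0), (11, 4), (11, 11), (11, 15), (12, 0), (12, 4), (12, 11), (12, 15), (13, 0), (13, 4), (13, 11), (13, 15), (14, 0), (14, 4), (14, 11), (14, 15), (15, 0), (15, 4), (15, 11), (15, 15)]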